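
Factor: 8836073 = 17^1*519769^1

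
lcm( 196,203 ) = 5684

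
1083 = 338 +745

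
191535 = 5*38307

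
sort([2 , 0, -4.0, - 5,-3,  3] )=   [ - 5, - 4.0, - 3,0,2,3] 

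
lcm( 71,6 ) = 426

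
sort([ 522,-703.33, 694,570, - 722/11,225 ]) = [  -  703.33,-722/11, 225,  522, 570,  694 ]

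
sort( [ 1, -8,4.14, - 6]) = [-8, - 6 , 1,4.14]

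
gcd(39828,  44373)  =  3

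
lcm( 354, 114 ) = 6726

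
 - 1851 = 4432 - 6283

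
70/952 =5/68 = 0.07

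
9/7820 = 9/7820 = 0.00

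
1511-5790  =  -4279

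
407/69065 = 407/69065 = 0.01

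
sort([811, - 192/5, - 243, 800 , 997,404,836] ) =[ - 243, - 192/5,404,800,811, 836, 997 ] 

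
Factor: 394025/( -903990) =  - 2^( - 1)*3^( - 1 )*5^1 *15761^1*30133^( - 1 ) = - 78805/180798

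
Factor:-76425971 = -1399^1*54629^1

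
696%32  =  24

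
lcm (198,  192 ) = 6336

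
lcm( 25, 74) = 1850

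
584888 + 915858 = 1500746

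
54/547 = 54/547 = 0.10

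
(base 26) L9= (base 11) 465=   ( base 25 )m5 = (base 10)555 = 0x22B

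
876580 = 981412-104832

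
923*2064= 1905072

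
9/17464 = 9/17464 = 0.00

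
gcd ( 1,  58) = 1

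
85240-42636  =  42604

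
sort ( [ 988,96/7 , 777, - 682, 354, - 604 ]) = [-682, - 604,96/7, 354, 777,988] 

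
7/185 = 7/185 = 0.04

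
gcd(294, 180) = 6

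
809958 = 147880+662078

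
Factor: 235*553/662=129955/662=2^(  -  1)* 5^1 * 7^1*47^1*79^1*331^( - 1)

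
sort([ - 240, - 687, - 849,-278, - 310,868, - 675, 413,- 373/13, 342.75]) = [-849, - 687,-675, - 310,-278, - 240,-373/13, 342.75,413,868]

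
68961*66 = 4551426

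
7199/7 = 1028+3/7 = 1028.43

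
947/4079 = 947/4079 = 0.23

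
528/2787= 176/929 = 0.19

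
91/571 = 91/571  =  0.16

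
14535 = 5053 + 9482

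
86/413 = 86/413=0.21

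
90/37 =90/37=2.43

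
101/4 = 101/4 = 25.25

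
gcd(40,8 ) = 8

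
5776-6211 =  - 435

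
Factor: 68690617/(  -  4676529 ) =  - 3^( - 1)*11^( - 2) * 13^(- 1)*127^1*991^(  -  1 )*540871^1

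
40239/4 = 10059 + 3/4 = 10059.75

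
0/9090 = 0 = 0.00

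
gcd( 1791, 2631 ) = 3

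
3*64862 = 194586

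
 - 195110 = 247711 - 442821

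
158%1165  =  158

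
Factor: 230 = 2^1*5^1*23^1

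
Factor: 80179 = 11^1 * 37^1*197^1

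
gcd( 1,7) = 1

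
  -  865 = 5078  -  5943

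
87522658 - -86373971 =173896629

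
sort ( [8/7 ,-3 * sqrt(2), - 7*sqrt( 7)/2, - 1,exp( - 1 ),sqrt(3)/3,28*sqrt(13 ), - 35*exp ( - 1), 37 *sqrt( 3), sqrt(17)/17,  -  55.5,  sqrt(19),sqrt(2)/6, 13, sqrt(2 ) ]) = [ - 55.5, -35*exp(  -  1 ), - 7*sqrt( 7)/2 , - 3*sqrt(2), - 1,sqrt( 2)/6,sqrt(17 )/17, exp( - 1), sqrt ( 3)/3,8/7,sqrt( 2), sqrt( 19),13,37*sqrt(3), 28*sqrt( 13)] 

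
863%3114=863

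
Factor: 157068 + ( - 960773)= - 803705=- 5^1*7^1* 22963^1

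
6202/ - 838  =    -  3101/419 = - 7.40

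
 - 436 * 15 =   -  6540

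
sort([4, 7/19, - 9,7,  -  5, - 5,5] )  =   [-9,-5, - 5,7/19,4,5, 7 ]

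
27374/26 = 13687/13 = 1052.85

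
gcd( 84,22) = 2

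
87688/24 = 3653 + 2/3 = 3653.67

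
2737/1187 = 2  +  363/1187 = 2.31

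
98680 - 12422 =86258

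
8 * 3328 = 26624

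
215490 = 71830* 3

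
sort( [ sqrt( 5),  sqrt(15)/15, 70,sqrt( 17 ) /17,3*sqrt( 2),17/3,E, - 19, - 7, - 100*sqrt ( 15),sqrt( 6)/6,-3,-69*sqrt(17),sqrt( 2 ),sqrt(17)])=[-100 * sqrt (15 ), - 69*sqrt( 17 ),-19, - 7,-3,sqrt(17)/17,sqrt (15) /15, sqrt( 6)/6,sqrt( 2), sqrt( 5 ),E, sqrt( 17), 3*sqrt( 2 ) , 17/3,70] 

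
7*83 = 581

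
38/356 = 19/178 = 0.11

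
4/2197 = 4/2197 = 0.00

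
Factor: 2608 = 2^4*163^1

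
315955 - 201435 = 114520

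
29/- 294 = -29/294 =-  0.10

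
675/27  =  25 = 25.00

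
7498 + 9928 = 17426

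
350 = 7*50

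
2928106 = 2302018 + 626088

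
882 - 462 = 420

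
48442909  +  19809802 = 68252711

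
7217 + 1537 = 8754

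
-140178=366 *(-383 ) 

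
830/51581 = 830/51581  =  0.02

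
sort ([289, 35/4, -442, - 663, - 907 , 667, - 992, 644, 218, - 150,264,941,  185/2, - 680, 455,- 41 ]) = [ - 992, - 907,-680 , - 663, - 442, - 150,-41, 35/4 , 185/2, 218,264,289,  455,  644, 667,  941]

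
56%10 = 6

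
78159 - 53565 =24594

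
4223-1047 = 3176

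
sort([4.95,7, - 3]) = [-3, 4.95,7 ]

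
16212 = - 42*(- 386) 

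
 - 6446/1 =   -  6446 = - 6446.00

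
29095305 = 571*50955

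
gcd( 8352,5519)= 1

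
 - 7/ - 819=1/117 = 0.01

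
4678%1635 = 1408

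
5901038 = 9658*611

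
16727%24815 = 16727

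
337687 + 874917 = 1212604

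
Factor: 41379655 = 5^1* 61^1*135671^1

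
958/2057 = 958/2057 = 0.47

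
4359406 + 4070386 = 8429792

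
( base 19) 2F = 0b110101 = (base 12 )45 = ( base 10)53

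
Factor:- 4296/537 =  - 8 = - 2^3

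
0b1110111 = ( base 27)4b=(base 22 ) 59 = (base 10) 119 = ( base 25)4J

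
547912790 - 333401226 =214511564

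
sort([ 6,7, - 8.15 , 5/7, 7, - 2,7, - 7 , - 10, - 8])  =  [ - 10, - 8.15, - 8, - 7, - 2,5/7,6, 7, 7,7]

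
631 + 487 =1118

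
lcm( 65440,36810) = 588960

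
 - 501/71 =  - 501/71=- 7.06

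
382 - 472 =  - 90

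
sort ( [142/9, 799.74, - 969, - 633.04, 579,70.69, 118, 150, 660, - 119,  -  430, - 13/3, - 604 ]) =[ - 969,  -  633.04, - 604, - 430, - 119,-13/3 , 142/9,70.69, 118, 150,579, 660,  799.74]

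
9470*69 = 653430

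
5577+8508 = 14085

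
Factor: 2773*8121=22519533 = 3^1*47^1 *59^1*2707^1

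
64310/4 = 32155/2 =16077.50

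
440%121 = 77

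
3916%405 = 271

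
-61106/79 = -61106/79 = - 773.49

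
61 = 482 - 421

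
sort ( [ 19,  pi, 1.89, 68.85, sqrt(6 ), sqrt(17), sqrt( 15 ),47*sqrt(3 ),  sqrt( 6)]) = [ 1.89, sqrt(6), sqrt(6), pi,sqrt(15 ), sqrt( 17 ),19, 68.85, 47*sqrt(3) ]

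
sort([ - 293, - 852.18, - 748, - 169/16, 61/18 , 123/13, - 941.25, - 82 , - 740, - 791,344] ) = [ - 941.25, - 852.18 , - 791,-748,  -  740 , - 293 , - 82, - 169/16, 61/18,123/13,344 ] 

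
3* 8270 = 24810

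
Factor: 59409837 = 3^2*6601093^1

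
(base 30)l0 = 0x276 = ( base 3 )212100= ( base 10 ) 630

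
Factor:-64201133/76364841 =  - 3^( - 1)*7^( - 1 )*19^1*281^( - 1)*373^1*9059^1 *12941^(-1 ) 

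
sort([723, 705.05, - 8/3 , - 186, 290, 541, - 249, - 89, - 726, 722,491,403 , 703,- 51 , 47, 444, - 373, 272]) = [ - 726, - 373  , - 249, - 186, - 89, - 51,-8/3, 47,272 , 290, 403, 444,491,541,703,705.05, 722, 723 ] 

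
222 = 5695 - 5473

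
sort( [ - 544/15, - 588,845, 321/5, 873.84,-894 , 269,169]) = [ - 894,-588, - 544/15,  321/5 , 169,269,845,873.84]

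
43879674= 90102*487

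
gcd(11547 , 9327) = 3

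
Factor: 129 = 3^1* 43^1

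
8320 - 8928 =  - 608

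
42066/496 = 84 + 201/248 = 84.81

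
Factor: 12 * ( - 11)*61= - 8052= - 2^2 * 3^1*11^1*61^1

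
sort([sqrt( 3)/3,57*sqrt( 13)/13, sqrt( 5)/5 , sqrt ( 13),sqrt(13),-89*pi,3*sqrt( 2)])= [ - 89*pi,sqrt( 5)/5 , sqrt(3) /3,sqrt( 13) , sqrt(13) , 3*sqrt( 2),57*sqrt( 13)/13 ] 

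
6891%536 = 459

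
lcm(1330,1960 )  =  37240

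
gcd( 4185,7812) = 279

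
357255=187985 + 169270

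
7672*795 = 6099240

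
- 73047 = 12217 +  - 85264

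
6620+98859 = 105479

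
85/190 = 17/38 = 0.45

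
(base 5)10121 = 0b1010010101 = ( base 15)2e1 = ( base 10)661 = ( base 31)la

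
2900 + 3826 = 6726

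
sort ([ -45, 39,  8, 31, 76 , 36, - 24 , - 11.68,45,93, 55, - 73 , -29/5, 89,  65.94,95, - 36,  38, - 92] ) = [ - 92, - 73, - 45, - 36 , - 24, - 11.68,  -  29/5,8 , 31, 36,  38 , 39,45, 55, 65.94, 76,89 , 93,95] 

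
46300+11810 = 58110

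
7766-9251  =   - 1485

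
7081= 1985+5096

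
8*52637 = 421096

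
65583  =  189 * 347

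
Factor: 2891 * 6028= 2^2*7^2 * 11^1*59^1 * 137^1=17426948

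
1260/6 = 210 = 210.00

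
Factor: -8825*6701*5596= - 2^2*5^2*353^1*1399^1*6701^1=- 330926874700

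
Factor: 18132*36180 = 656015760 = 2^4 * 3^4*5^1*67^1 * 1511^1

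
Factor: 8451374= 2^1 * 821^1 *5147^1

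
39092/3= 39092/3 = 13030.67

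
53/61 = 53/61 = 0.87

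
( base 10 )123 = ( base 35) 3i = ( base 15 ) 83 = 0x7B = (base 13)96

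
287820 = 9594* 30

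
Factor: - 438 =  - 2^1*3^1 *73^1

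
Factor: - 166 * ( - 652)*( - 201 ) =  - 2^3*3^1*67^1*83^1 * 163^1  =  - 21754632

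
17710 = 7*2530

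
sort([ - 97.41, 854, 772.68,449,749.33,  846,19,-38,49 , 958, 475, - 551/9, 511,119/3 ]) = [  -  97.41, - 551/9, - 38, 19,119/3,49,449,475, 511,749.33,  772.68,846,854, 958]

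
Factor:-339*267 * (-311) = 3^2*89^1*113^1*311^1 = 28149543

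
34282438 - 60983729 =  - 26701291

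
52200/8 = 6525  =  6525.00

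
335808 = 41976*8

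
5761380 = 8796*655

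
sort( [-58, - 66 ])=[ - 66, - 58 ] 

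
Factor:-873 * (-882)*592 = 455831712  =  2^5 * 3^4*7^2*37^1*97^1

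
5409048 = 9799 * 552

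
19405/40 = 485+1/8 =485.12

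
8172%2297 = 1281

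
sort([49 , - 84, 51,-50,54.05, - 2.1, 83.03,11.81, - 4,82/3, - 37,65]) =[-84, - 50 , - 37,  -  4,-2.1,  11.81,82/3, 49,51, 54.05,65, 83.03] 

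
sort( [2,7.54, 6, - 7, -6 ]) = [ - 7,-6, 2, 6 , 7.54]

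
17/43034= 17/43034  =  0.00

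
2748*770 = 2115960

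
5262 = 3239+2023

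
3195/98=32 + 59/98 = 32.60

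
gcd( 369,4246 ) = 1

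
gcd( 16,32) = 16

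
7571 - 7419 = 152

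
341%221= 120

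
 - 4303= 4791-9094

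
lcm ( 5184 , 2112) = 57024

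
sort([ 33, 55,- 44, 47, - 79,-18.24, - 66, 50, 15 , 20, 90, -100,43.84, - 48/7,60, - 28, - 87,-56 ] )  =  [ - 100,  -  87 , -79, - 66, - 56, - 44,  -  28, - 18.24, - 48/7,15, 20, 33, 43.84, 47, 50 , 55 , 60, 90 ] 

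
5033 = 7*719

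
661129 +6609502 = 7270631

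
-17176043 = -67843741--50667698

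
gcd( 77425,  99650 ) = 25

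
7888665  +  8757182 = 16645847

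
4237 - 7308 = -3071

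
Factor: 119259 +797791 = 917050 = 2^1*5^2 *18341^1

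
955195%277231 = 123502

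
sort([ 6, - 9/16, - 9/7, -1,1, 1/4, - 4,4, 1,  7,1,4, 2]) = [ - 4, - 9/7, - 1, - 9/16, 1/4,1,  1, 1, 2, 4, 4, 6, 7]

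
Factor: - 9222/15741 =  - 2^1 * 3^( - 2 )*11^(-1) * 29^1 = - 58/99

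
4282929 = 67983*63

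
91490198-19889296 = 71600902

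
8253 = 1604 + 6649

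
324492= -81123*(-4)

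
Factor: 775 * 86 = 66650 = 2^1*5^2 * 31^1*43^1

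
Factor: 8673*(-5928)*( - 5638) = 2^4*3^2*7^2*13^1*19^1*59^1 * 2819^1 = 289869561072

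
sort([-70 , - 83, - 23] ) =[ - 83,-70, - 23 ]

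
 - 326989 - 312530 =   -  639519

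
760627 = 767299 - 6672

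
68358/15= 22786/5 = 4557.20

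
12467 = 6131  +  6336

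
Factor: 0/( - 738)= 0 = 0^1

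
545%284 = 261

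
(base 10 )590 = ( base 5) 4330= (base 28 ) l2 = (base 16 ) 24e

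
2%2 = 0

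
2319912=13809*168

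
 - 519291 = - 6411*81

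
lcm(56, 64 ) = 448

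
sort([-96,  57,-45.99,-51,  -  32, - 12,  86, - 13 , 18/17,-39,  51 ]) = [ - 96,-51,-45.99,-39, - 32, - 13, - 12, 18/17,  51, 57,  86]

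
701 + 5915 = 6616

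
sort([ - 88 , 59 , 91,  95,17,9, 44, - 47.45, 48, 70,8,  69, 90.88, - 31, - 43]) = [ -88 , - 47.45, - 43, - 31,8, 9,  17,44,  48,59,  69 , 70,90.88, 91 , 95]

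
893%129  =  119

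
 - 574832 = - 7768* 74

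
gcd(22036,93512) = 4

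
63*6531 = 411453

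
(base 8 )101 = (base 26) 2D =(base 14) 49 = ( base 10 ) 65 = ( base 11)5A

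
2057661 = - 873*(  -  2357)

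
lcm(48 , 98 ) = 2352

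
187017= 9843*19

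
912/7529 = 912/7529 = 0.12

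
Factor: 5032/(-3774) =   -  2^2*3^( - 1) = - 4/3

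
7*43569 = 304983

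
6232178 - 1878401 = 4353777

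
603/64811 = 603/64811  =  0.01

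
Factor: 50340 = 2^2*3^1*5^1*839^1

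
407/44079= 407/44079 = 0.01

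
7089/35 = 7089/35 = 202.54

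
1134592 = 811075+323517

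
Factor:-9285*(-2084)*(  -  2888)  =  -2^5*3^1*5^1*19^2*521^1*619^1 = - 55882626720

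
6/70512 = 1/11752 = 0.00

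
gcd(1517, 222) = 37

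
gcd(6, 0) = 6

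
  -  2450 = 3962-6412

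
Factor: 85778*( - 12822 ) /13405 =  - 2^2 * 3^1*  5^( - 1 )*11^1 * 383^( - 1)*557^1*2137^1 = - 157120788/1915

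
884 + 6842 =7726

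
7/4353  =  7/4353   =  0.00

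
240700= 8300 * 29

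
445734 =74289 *6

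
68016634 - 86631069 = -18614435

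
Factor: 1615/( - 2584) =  - 2^( - 3)*5^1= - 5/8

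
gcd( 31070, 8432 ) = 2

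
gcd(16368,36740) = 44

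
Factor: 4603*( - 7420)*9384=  - 2^5*3^1  *  5^1*7^1*17^1*23^1*53^1*4603^1=- 320503575840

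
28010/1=28010 = 28010.00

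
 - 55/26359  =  -1 + 26304/26359 = - 0.00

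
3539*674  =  2385286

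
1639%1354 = 285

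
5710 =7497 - 1787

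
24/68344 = 3/8543 = 0.00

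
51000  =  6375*8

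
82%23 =13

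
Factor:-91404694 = -2^1*29^1*127^1*12409^1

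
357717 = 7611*47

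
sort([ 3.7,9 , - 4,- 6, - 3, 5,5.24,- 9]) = [-9, -6, - 4, - 3,3.7, 5 , 5.24,9] 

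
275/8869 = 275/8869 = 0.03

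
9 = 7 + 2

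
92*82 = 7544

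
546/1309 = 78/187 = 0.42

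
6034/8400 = 431/600 = 0.72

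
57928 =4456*13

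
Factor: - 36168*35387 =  - 2^3*3^1*11^2*137^1*3217^1  =  -  1279877016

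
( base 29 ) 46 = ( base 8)172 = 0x7a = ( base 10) 122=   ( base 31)3T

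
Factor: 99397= 99397^1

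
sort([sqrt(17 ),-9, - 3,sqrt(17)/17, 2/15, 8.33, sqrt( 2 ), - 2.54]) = [ - 9, - 3, - 2.54,2/15,sqrt(17)/17,sqrt( 2 ) , sqrt( 17 ), 8.33]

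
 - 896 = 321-1217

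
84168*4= 336672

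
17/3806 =17/3806  =  0.00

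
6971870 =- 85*(-82022)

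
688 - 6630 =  -5942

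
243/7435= 243/7435 =0.03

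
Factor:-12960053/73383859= -953^( - 1)  *  77003^( - 1 ) *12960053^1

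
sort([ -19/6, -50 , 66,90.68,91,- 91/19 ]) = [- 50,- 91/19, - 19/6, 66,90.68, 91]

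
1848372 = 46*40182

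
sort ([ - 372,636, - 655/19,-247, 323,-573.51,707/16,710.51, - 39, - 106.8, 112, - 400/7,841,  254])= [-573.51,  -  372, - 247,  -  106.8, - 400/7, - 39 , - 655/19,707/16, 112,254, 323,636, 710.51,841 ]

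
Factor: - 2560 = - 2^9*5^1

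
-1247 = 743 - 1990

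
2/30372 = 1/15186=0.00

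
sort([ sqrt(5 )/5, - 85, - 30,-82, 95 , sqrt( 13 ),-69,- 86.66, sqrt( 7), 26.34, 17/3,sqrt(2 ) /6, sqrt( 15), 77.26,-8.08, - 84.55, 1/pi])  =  [ - 86.66,  -  85, - 84.55, - 82, - 69, - 30, -8.08,sqrt( 2) /6,1/pi, sqrt(5 ) /5,sqrt(7), sqrt(13),sqrt(15), 17/3, 26.34,77.26,  95]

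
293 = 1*293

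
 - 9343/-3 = 3114 +1/3=3114.33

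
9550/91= 104 + 86/91 = 104.95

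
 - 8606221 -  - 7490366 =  - 1115855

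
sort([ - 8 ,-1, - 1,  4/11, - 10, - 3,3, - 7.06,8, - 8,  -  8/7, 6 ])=[  -  10, - 8 , - 8, - 7.06, - 3, - 8/7,-1 , -1,  4/11, 3,  6 , 8] 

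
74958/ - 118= - 37479/59 = -635.24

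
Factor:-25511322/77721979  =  - 2^1*3^1*17^1*67^1*179^(-1 )*3733^1*434201^(  -  1) 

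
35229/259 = 35229/259 = 136.02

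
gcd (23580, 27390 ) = 30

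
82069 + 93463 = 175532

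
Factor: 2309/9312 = 2^( - 5 ) * 3^( - 1)*97^( - 1)  *2309^1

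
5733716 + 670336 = 6404052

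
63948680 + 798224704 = 862173384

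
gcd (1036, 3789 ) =1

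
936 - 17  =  919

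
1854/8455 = 1854/8455 = 0.22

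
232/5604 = 58/1401 = 0.04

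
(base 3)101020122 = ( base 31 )7nt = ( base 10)7469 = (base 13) 3527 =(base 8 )16455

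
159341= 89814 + 69527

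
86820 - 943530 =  - 856710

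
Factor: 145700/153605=2^2*5^1*47^1 * 991^(  -  1)=940/991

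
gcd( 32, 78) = 2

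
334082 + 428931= 763013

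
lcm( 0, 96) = 0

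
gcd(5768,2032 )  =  8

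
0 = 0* 80612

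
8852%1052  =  436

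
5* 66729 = 333645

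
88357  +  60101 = 148458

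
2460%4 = 0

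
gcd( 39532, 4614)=2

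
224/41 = 5 + 19/41= 5.46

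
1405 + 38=1443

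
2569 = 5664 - 3095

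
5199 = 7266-2067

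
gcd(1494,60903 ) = 9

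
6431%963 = 653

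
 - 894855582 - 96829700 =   -  991685282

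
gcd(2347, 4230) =1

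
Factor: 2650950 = 2^1 * 3^2*5^2*43^1*137^1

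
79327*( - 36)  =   - 2855772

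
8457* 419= 3543483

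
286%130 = 26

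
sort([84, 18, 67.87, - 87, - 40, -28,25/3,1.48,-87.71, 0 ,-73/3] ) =[  -  87.71, - 87, - 40, - 28, - 73/3, 0, 1.48,25/3,18,67.87,84] 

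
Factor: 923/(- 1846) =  - 2^( - 1 ) = - 1/2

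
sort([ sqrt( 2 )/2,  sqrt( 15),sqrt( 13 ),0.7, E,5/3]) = [ 0.7,sqrt( 2 ) /2, 5/3, E,  sqrt( 13),sqrt(15 )]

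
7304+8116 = 15420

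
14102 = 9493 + 4609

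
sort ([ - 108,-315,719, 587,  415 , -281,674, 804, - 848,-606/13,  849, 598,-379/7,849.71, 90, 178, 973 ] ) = [ - 848, - 315, - 281, - 108, - 379/7,-606/13, 90, 178, 415, 587, 598, 674, 719,  804,849, 849.71, 973 ] 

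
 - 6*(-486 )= 2916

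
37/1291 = 37/1291 = 0.03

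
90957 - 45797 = 45160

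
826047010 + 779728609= 1605775619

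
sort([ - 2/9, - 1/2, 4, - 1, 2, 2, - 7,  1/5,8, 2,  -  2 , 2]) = [ - 7,-2,-1, - 1/2,-2/9,1/5, 2, 2, 2, 2,  4, 8 ]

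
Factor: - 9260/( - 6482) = 10/7 = 2^1*5^1*7^( - 1)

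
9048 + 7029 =16077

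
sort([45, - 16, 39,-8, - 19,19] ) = [ - 19, -16, - 8,  19 , 39,45]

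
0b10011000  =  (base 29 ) 57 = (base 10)152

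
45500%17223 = 11054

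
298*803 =239294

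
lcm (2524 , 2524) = 2524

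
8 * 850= 6800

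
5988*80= 479040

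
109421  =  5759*19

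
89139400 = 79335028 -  - 9804372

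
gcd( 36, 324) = 36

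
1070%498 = 74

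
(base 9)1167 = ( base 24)1c7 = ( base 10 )871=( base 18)2C7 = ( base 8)1547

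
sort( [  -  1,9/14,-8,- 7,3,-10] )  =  [-10,-8, - 7  , - 1 , 9/14, 3]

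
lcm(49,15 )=735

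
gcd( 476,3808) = 476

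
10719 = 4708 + 6011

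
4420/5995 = 884/1199 = 0.74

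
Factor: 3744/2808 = 4/3=2^2* 3^( -1) 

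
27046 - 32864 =-5818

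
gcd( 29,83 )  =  1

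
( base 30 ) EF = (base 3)121010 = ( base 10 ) 435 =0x1b3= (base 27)g3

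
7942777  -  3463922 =4478855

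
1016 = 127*8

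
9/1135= 9/1135 = 0.01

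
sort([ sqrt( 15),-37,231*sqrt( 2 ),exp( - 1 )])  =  [ - 37,exp( - 1 ), sqrt( 15), 231  *sqrt( 2 )] 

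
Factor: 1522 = 2^1*761^1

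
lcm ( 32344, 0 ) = 0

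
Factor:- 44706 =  - 2^1*3^1*7451^1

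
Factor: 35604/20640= 2^( - 3) * 3^1 *5^(-1 ) * 23^1 = 69/40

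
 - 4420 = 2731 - 7151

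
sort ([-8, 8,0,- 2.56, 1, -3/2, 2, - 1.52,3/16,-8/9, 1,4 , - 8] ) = [ - 8, - 8, - 2.56, -1.52, - 3/2 ,  -  8/9, 0,3/16, 1,1,2,4, 8 ] 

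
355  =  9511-9156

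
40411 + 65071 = 105482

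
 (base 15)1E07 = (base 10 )6532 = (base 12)3944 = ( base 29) 7M7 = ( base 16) 1984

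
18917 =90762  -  71845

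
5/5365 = 1/1073 = 0.00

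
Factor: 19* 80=1520 = 2^4 *5^1*19^1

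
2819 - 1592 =1227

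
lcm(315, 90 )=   630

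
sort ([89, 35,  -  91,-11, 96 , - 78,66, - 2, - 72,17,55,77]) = [- 91, - 78, - 72,- 11,-2,17,35, 55 , 66, 77, 89,96]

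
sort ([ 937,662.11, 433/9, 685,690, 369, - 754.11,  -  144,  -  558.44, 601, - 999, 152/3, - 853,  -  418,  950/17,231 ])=[ - 999,  -  853, -754.11, - 558.44, - 418,-144,433/9, 152/3, 950/17, 231, 369, 601, 662.11, 685,690, 937 ] 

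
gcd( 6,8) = 2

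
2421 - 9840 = -7419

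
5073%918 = 483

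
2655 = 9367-6712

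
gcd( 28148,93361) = 1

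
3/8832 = 1/2944 = 0.00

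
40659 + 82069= 122728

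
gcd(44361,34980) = 159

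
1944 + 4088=6032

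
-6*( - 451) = 2706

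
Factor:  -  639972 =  - 2^2*3^2*29^1*613^1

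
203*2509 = 509327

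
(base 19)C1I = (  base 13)1CB1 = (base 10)4369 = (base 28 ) 5G1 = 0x1111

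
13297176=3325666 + 9971510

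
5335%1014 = 265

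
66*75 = 4950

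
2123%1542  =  581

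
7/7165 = 7/7165= 0.00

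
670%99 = 76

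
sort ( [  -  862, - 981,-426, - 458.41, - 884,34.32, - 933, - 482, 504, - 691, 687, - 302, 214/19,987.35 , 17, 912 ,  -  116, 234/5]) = [ - 981, - 933  , - 884 ,  -  862,  -  691, - 482 , - 458.41,-426, - 302,- 116, 214/19,  17, 34.32 , 234/5, 504, 687, 912, 987.35]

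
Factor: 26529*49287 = 1307534823 = 3^2 *7^1*37^1*239^1*2347^1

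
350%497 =350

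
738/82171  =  738/82171=0.01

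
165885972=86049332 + 79836640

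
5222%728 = 126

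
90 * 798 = 71820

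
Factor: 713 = 23^1*31^1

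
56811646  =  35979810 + 20831836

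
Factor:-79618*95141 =  -  2^1*7^1*11^2*47^1*89^1  *  1069^1 = - 7574936138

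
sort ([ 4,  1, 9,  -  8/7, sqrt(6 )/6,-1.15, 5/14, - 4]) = [-4, - 1.15,-8/7,5/14,sqrt( 6) /6, 1,4, 9] 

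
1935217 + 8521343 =10456560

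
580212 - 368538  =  211674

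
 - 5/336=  - 5/336 = -0.01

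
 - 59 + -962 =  - 1021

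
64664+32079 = 96743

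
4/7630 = 2/3815= 0.00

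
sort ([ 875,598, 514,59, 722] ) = [ 59,514 , 598,722 , 875 ] 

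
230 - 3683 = -3453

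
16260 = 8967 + 7293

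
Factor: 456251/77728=2^( - 5 )*7^ ( - 1)*23^1*83^1 * 239^1*347^( - 1) 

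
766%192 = 190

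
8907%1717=322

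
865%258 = 91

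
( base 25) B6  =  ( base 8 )431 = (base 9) 342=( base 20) e1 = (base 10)281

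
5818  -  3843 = 1975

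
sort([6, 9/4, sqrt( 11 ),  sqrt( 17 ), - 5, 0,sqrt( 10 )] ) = [- 5 , 0,9/4, sqrt( 10), sqrt(11 ),sqrt(17 ), 6 ] 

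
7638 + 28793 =36431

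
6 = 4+2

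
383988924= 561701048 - 177712124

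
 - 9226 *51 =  - 470526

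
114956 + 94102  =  209058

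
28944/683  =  28944/683 = 42.38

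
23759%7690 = 689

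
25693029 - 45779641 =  - 20086612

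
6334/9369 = 6334/9369  =  0.68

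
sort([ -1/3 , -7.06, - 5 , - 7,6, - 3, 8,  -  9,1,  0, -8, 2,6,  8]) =[-9,- 8, - 7.06,-7 , - 5, -3,-1/3, 0,  1,2, 6,6, 8, 8]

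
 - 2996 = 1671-4667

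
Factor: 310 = 2^1 *5^1 * 31^1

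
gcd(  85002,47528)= 914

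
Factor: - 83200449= - 3^1*19^1*29^1 * 50333^1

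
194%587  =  194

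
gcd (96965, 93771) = 1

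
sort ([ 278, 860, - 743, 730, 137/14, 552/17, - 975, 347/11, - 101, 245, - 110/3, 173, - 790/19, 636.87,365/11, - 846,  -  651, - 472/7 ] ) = [  -  975,-846, - 743, - 651, - 101, - 472/7, - 790/19,-110/3, 137/14, 347/11, 552/17,365/11,173, 245, 278, 636.87,730,860]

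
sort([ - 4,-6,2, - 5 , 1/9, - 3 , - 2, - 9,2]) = [ - 9, - 6, -5, - 4,-3, - 2,1/9,  2,2]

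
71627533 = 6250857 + 65376676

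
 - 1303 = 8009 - 9312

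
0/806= 0 = 0.00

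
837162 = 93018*9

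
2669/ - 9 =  - 2669/9=- 296.56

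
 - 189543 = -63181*3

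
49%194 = 49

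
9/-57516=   -  3/19172 = - 0.00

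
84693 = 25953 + 58740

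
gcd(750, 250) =250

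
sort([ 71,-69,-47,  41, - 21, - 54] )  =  [-69, - 54, - 47,-21, 41,71] 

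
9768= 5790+3978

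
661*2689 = 1777429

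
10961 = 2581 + 8380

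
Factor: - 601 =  - 601^1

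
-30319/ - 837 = 30319/837 = 36.22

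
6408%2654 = 1100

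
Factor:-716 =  - 2^2*179^1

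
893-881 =12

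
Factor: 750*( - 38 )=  - 2^2*3^1*5^3 * 19^1 = - 28500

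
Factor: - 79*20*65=-2^2 * 5^2 *13^1* 79^1 = -102700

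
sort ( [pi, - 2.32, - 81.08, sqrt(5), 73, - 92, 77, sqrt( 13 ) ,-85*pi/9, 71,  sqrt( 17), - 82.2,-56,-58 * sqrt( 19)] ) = [ - 58*sqrt( 19 ), - 92, - 82.2, - 81.08, - 56, - 85*pi/9,  -  2.32  ,  sqrt( 5 ),  pi,  sqrt(13), sqrt(17), 71,  73 , 77]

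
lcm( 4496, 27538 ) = 220304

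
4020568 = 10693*376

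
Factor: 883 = 883^1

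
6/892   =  3/446 = 0.01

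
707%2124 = 707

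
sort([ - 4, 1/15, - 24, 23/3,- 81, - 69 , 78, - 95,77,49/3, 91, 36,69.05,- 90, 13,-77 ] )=[  -  95,  -  90,-81, - 77, - 69, - 24, - 4, 1/15,23/3, 13 , 49/3,36,69.05,77,78, 91]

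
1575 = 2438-863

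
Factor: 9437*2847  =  26867139 =3^1*13^1*73^1 * 9437^1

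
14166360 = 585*24216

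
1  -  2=  -  1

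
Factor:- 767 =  - 13^1 *59^1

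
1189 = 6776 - 5587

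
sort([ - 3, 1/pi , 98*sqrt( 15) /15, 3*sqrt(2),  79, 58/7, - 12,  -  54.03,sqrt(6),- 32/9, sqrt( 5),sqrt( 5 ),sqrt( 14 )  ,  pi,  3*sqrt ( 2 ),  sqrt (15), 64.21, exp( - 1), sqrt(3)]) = [ - 54.03 ,- 12,- 32/9, - 3,1/pi, exp (- 1),sqrt(3),  sqrt ( 5 ), sqrt(5), sqrt( 6 ),pi , sqrt( 14), sqrt (15), 3*sqrt( 2),3*sqrt( 2), 58/7, 98*sqrt(15) /15, 64.21,79]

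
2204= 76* 29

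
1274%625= 24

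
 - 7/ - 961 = 7/961 = 0.01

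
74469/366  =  24823/122=203.47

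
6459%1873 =840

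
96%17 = 11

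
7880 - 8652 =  - 772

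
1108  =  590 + 518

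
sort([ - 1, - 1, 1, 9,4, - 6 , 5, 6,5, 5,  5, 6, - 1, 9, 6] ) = [  -  6, - 1, - 1 ,-1,1, 4, 5, 5 , 5,5,6,6, 6, 9, 9 ]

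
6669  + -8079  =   - 1410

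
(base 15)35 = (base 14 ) 38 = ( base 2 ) 110010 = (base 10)50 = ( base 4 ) 302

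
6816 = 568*12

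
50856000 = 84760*600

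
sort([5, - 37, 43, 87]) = [ - 37, 5,43,87]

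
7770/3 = 2590 = 2590.00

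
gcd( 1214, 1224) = 2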